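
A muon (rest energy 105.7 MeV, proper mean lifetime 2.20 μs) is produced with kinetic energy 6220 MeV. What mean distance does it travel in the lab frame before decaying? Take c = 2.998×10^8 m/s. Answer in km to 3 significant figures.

d ≈ 39.5 km

γ = 1 + K/(m₀c²) = 1 + 6220/105.7 = 59.846
β = √(1 − 1/γ²) = 0.99986
Dilated lifetime: γτ₀ = 59.846 × 2.20 μs = 131.66 μs
d = βc·γτ₀ = 0.99986 × (2.998×10^8 m/s) × 0.00013166 s = 39.5 km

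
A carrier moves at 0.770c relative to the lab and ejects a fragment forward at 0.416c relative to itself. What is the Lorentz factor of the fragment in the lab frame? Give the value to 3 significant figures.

γ ≈ 2.28

u_lab = (0.416 + 0.770)/(1 + 0.416×0.770) = 1.186/1.32032 = 0.898267
γ = 1/√(1 − 0.898267²) = 2.28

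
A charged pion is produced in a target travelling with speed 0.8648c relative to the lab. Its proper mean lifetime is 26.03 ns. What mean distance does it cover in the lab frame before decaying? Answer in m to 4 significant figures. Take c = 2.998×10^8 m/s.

γ = 1/√(1 − 0.8648²) = 1.99157
Dilated lifetime: Δt = γτ₀ = 1.99157 × 26.03 ns = 51.8406 ns
d = vΔt = 0.8648c × 51.8406 ns = 2.59267×10^8 m/s × 5.18406×10^-8 s = 13.44 m

d ≈ 13.44 m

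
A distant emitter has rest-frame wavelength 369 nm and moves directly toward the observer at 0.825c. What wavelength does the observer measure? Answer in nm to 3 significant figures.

Relativistic Doppler: λ_obs = λ_src √((1−β)/(1+β))
= 369 × √(0.17500/1.8250) = 369 × 0.30966 = 114 nm

λ_obs ≈ 114 nm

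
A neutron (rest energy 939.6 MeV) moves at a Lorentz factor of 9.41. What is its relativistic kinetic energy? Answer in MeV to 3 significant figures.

γ = 9.41 (given)
K = (γ − 1)m₀c² = (9.41 − 1) × 939.6 MeV = 8.4100 × 939.6 MeV = 7900 MeV

K ≈ 7900 MeV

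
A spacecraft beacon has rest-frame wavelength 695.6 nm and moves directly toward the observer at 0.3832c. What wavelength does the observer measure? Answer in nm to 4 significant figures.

Relativistic Doppler: λ_obs = λ_src √((1−β)/(1+β))
= 695.6 × √(0.616800/1.38320) = 695.6 × 0.667774 = 464.5 nm

λ_obs ≈ 464.5 nm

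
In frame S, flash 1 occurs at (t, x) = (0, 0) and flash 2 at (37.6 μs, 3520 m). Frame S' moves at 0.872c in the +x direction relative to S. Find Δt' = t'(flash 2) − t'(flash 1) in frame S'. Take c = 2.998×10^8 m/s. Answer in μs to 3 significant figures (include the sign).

Δt' ≈ 55.9 μs

γ = 1/√(1 − 0.872²) = 2.0429
Δt' = γ(Δt − vΔx/c²) = 2.0429 × (37.6 μs − 0.872×3520 m / (2.998×10^8 m/s))
= 2.0429 × (27.362 μs) = 55.9 μs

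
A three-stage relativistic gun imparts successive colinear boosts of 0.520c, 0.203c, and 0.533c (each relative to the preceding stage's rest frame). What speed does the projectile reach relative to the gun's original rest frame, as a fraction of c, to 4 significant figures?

u ≈ 0.8802c

Compose boost 2: (0.203 + 0.520)/(1 + 0.203×0.520) = 0.7230/1.10556 = 0.653967
Compose boost 3: (0.533 + 0.653967)/(1 + 0.533×0.653967) = 1.18697/1.34856 = 0.8802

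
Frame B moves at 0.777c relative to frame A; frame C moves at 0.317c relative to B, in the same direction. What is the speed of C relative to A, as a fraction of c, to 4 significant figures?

Compose boost 2: (0.317 + 0.777)/(1 + 0.317×0.777) = 1.094/1.24631 = 0.8778

u ≈ 0.8778c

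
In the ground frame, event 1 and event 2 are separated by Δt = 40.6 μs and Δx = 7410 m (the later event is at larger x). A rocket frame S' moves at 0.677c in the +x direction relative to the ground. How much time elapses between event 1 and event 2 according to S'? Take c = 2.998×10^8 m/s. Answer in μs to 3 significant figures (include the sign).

Δt' ≈ 32.4 μs

γ = 1/√(1 − 0.677²) = 1.3587
Δt' = γ(Δt − vΔx/c²) = 1.3587 × (40.6 μs − 0.677×7410 m / (2.998×10^8 m/s))
= 1.3587 × (23.867 μs) = 32.4 μs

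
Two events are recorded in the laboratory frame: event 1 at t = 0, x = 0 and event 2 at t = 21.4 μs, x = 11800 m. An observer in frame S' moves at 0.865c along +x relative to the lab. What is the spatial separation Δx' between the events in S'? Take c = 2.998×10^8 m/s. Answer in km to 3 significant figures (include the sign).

Δx' ≈ 12.5 km

γ = 1/√(1 − 0.865²) = 1.9929
Δx' = γ(Δx − vΔt) = 1.9929 × (11800 m − 0.865×(2.998×10^8 m/s)×21.4×10^-6 s)
= 1.9929 × (6250.4 m) = 12.5 km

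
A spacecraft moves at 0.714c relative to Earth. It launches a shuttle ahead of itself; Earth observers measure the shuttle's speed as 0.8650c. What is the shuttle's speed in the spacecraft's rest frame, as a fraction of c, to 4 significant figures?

u' ≈ 0.3949c

Inverse velocity addition: u' = (u − v)/(1 − uv/c²)
= (0.8650 − 0.714)/(1 − 0.8650×0.714) = 0.1510/0.382390 = 0.3949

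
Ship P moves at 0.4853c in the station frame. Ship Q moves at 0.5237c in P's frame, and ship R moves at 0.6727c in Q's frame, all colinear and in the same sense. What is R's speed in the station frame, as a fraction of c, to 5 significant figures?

Compose boost 2: (0.5237 + 0.4853)/(1 + 0.5237×0.4853) = 1.0090/1.254152 = 0.8045279
Compose boost 3: (0.6727 + 0.8045279)/(1 + 0.6727×0.8045279) = 1.477228/1.541206 = 0.95849

u ≈ 0.95849c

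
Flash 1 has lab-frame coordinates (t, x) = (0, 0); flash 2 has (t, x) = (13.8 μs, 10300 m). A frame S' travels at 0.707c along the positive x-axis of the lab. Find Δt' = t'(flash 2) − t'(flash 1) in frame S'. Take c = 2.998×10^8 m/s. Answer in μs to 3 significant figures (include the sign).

Δt' ≈ -14.8 μs

γ = 1/√(1 − 0.707²) = 1.4140
Δt' = γ(Δt − vΔx/c²) = 1.4140 × (13.8 μs − 0.707×10300 m / (2.998×10^8 m/s))
= 1.4140 × (-10.490 μs) = -14.8 μs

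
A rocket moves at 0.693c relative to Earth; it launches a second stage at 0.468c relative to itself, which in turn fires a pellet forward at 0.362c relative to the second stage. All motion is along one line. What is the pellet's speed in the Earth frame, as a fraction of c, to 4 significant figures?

Compose boost 2: (0.468 + 0.693)/(1 + 0.468×0.693) = 1.161/1.32432 = 0.876674
Compose boost 3: (0.362 + 0.876674)/(1 + 0.362×0.876674) = 1.23867/1.31736 = 0.9403

u ≈ 0.9403c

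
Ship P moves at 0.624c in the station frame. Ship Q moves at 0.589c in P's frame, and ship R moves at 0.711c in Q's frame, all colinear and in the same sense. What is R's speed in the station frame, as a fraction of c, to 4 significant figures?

Compose boost 2: (0.589 + 0.624)/(1 + 0.589×0.624) = 1.213/1.36754 = 0.886997
Compose boost 3: (0.711 + 0.886997)/(1 + 0.711×0.886997) = 1.59800/1.63065 = 0.9800

u ≈ 0.9800c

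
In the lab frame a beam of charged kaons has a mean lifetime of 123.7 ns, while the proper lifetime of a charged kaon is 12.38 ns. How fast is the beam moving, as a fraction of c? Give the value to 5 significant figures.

γ = Δt/τ₀ = 123.7/12.38 = 9.991922
β = √(1 − 1/γ²) = √(1 − 1/9.991922²) = 0.99498

β ≈ 0.99498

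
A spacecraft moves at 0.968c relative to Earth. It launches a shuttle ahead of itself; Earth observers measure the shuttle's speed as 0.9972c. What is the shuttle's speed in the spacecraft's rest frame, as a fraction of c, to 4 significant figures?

Inverse velocity addition: u' = (u − v)/(1 − uv/c²)
= (0.9972 − 0.968)/(1 − 0.9972×0.968) = 0.02920/0.0347104 = 0.8412

u' ≈ 0.8412c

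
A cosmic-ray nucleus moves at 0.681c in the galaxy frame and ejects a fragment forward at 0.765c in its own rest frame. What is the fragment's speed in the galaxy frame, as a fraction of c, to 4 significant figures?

u ≈ 0.9507c

Compose boost 2: (0.765 + 0.681)/(1 + 0.765×0.681) = 1.446/1.52096 = 0.9507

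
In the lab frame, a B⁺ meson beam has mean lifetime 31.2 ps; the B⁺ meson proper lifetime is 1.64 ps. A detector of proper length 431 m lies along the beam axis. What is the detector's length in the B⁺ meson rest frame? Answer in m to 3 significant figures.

Time dilation ⇒ γ = Δt/τ₀ = 31.2/1.64 = 19.024
Length contraction: L = L₀/γ = 431/19.024 = 22.7 m

L ≈ 22.7 m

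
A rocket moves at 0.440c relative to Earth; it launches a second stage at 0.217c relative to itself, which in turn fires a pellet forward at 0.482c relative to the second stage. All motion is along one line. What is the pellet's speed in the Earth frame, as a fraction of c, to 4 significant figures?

u ≈ 0.8392c

Compose boost 2: (0.217 + 0.440)/(1 + 0.217×0.440) = 0.6570/1.09548 = 0.599737
Compose boost 3: (0.482 + 0.599737)/(1 + 0.482×0.599737) = 1.08174/1.28907 = 0.8392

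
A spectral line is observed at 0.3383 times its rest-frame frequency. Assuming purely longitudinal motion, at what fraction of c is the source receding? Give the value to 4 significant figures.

β ≈ 0.7946

f_obs/f_src = √((1−β)/(1+β)) = 0.3383  ⇒  (1−β)/(1+β) = 0.114447
β = |1 − D²|/(1 + D²) = |1 − 0.114447|/(1 + 0.114447) = 0.7946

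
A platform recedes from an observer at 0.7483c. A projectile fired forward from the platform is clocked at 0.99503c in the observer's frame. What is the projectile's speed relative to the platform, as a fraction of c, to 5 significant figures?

Inverse velocity addition: u' = (u − v)/(1 − uv/c²)
= (0.99503 − 0.7483)/(1 − 0.99503×0.7483) = 0.24673/0.2554191 = 0.96598

u' ≈ 0.96598c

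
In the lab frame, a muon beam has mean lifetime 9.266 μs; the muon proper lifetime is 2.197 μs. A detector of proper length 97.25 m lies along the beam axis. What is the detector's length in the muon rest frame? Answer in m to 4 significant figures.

L ≈ 23.06 m

Time dilation ⇒ γ = Δt/τ₀ = 9.266/2.197 = 4.21757
Length contraction: L = L₀/γ = 97.25/4.21757 = 23.06 m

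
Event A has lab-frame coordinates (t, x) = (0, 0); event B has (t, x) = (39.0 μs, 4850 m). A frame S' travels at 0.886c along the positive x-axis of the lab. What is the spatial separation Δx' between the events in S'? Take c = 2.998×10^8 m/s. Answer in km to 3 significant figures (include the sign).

γ = 1/√(1 − 0.886²) = 2.1566
Δx' = γ(Δx − vΔt) = 2.1566 × (4850 m − 0.886×(2.998×10^8 m/s)×39.0×10^-6 s)
= 2.1566 × (-5509.3 m) = -11.9 km

Δx' ≈ -11.9 km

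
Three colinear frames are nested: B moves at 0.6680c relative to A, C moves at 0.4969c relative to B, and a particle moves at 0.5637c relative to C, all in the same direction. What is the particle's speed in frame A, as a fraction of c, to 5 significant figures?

Compose boost 2: (0.4969 + 0.6680)/(1 + 0.4969×0.6680) = 1.1649/1.331929 = 0.8745960
Compose boost 3: (0.5637 + 0.8745960)/(1 + 0.5637×0.8745960) = 1.438296/1.493010 = 0.96335

u ≈ 0.96335c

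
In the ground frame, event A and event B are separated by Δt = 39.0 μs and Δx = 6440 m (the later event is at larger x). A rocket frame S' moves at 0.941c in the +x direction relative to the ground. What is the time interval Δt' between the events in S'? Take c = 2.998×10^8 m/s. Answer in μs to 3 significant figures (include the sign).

Δt' ≈ 55.5 μs

γ = 1/√(1 − 0.941²) = 2.9550
Δt' = γ(Δt − vΔx/c²) = 2.9550 × (39.0 μs − 0.941×6440 m / (2.998×10^8 m/s))
= 2.9550 × (18.786 μs) = 55.5 μs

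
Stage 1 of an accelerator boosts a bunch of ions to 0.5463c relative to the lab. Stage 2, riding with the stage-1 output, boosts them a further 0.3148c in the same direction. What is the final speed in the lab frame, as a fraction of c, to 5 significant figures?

Compose boost 2: (0.3148 + 0.5463)/(1 + 0.3148×0.5463) = 0.86110/1.171975 = 0.73474

u ≈ 0.73474c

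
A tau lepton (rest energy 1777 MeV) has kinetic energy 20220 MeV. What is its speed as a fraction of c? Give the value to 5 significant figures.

γ = 1 + K/(m₀c²) = 1 + 20220/1777 = 12.37873
β = √(1 − 1/γ²) = 0.99673

β ≈ 0.99673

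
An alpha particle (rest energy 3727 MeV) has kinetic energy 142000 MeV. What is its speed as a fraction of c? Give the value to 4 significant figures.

β ≈ 0.9997

γ = 1 + K/(m₀c²) = 1 + 142000/3727 = 39.1003
β = √(1 − 1/γ²) = 0.9997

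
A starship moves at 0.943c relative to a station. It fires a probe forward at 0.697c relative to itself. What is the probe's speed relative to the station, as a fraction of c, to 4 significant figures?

Relativistic velocity addition: u = (u' + v)/(1 + u'v/c²)
= (0.697 + 0.943)/(1 + 0.697×0.943) = 1.640/1.65727 = 0.9896

u ≈ 0.9896c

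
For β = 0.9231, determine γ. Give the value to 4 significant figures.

γ = 1/√(1 − β²) = 1/√(1 − 0.9231²) = 1/√(0.147886) = 2.600

γ ≈ 2.600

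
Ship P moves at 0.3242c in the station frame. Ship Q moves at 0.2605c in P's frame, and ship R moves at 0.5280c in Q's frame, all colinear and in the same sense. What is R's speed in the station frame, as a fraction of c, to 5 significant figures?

u ≈ 0.83069c

Compose boost 2: (0.2605 + 0.3242)/(1 + 0.2605×0.3242) = 0.58470/1.084454 = 0.5391653
Compose boost 3: (0.5280 + 0.5391653)/(1 + 0.5280×0.5391653) = 1.067165/1.284679 = 0.83069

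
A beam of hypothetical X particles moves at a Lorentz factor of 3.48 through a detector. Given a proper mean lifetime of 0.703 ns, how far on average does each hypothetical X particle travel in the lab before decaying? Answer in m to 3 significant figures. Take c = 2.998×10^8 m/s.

β = √(1 − 1/γ²) = √(1 − 1/3.48²) = 0.95782
Dilated lifetime: Δt = γτ₀ = 3.48 × 0.703 ns = 2.4464 ns
d = vΔt = 0.95782c × 2.4464 ns = 2.8716×10^8 m/s × 2.4464×10^-9 s = 0.703 m

d ≈ 0.703 m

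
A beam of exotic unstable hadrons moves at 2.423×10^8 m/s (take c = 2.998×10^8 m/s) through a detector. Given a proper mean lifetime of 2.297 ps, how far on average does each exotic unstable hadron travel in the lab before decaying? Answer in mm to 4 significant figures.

β = v/c = 2.423×10^8 / 2.998×10^8 = 0.808205
γ = 1/√(1 − 0.808205²) = 1.69808
Dilated lifetime: Δt = γτ₀ = 1.69808 × 2.297 ps = 3.90049 ps
d = vΔt = 0.808205c × 3.90049 ps = 2.42300×10^8 m/s × 3.90049×10^-12 s = 0.9451 mm

d ≈ 0.9451 mm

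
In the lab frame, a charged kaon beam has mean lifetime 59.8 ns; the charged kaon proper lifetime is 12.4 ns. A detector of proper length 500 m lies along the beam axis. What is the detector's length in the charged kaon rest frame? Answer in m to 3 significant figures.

L ≈ 104 m

Time dilation ⇒ γ = Δt/τ₀ = 59.8/12.4 = 4.8226
Length contraction: L = L₀/γ = 500/4.8226 = 104 m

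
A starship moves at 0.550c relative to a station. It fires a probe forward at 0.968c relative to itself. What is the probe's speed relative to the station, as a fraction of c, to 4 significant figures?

u ≈ 0.9906c

Relativistic velocity addition: u = (u' + v)/(1 + u'v/c²)
= (0.968 + 0.550)/(1 + 0.968×0.550) = 1.518/1.53240 = 0.9906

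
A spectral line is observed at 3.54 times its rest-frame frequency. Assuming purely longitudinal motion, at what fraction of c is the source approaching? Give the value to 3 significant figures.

f_obs/f_src = √((1+β)/(1−β)) = 3.54  ⇒  (1+β)/(1−β) = 12.532
β = |1 − D²|/(1 + D²) = |1 − 12.532|/(1 + 12.532) = 0.852

β ≈ 0.852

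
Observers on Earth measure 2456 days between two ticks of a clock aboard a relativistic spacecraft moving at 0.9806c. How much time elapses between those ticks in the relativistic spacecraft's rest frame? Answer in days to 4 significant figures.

τ₀ ≈ 481.4 days

γ = 1/√(1 − 0.9806²) = 5.10153
Proper time: τ₀ = Δt/γ = 2456/5.10153 = 481.4 days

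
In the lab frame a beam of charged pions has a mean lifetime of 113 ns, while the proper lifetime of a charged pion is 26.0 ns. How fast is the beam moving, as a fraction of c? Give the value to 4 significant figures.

γ = Δt/τ₀ = 113/26.0 = 4.34615
β = √(1 − 1/γ²) = √(1 − 1/4.34615²) = 0.9732

β ≈ 0.9732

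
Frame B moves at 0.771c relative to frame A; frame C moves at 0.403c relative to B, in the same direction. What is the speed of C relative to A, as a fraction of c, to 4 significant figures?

u ≈ 0.8957c

Compose boost 2: (0.403 + 0.771)/(1 + 0.403×0.771) = 1.174/1.31071 = 0.8957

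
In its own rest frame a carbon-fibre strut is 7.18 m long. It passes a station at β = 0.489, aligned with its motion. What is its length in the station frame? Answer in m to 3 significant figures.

L ≈ 6.26 m

γ = 1/√(1 − 0.489²) = 1.1464
Length contraction: L = L₀/γ = 7.18/1.1464 = 6.26 m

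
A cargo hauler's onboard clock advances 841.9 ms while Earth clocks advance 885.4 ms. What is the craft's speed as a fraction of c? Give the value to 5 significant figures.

γ = Δt/τ₀ = 885.4/841.9 = 1.051669
β = √(1 − 1/γ²) = √(1 − 1/1.051669²) = 0.30959

β ≈ 0.30959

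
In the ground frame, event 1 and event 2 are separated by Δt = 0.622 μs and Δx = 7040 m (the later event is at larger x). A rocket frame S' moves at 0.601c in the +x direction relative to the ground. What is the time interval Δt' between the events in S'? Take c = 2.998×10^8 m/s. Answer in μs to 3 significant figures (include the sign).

γ = 1/√(1 − 0.601²) = 1.2512
Δt' = γ(Δt − vΔx/c²) = 1.2512 × (0.622 μs − 0.601×7040 m / (2.998×10^8 m/s))
= 1.2512 × (-13.491 μs) = -16.9 μs

Δt' ≈ -16.9 μs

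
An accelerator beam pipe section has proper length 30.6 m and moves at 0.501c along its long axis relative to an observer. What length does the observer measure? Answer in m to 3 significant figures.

γ = 1/√(1 − 0.501²) = 1.1555
Length contraction: L = L₀/γ = 30.6/1.1555 = 26.5 m

L ≈ 26.5 m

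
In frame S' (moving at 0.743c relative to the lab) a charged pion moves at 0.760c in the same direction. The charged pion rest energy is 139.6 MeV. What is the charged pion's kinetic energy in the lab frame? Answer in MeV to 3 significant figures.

K ≈ 363 MeV

u_lab = (0.760 + 0.743)/(1 + 0.760×0.743) = 0.960580
γ = 1/√(1 − 0.960580²) = 3.5971
K = (γ − 1)m₀c² = (3.5971 − 1) × 139.6 = 2.5971 × 139.6 = 363 MeV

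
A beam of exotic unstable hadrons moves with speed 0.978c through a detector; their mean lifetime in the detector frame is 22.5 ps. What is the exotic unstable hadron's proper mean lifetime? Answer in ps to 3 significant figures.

τ₀ ≈ 4.69 ps

γ = 1/√(1 − 0.978²) = 4.7938
Proper time: τ₀ = Δt/γ = 22.5/4.7938 = 4.69 ps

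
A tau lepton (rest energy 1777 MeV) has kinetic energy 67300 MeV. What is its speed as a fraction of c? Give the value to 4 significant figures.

γ = 1 + K/(m₀c²) = 1 + 67300/1777 = 38.8728
β = √(1 − 1/γ²) = 0.9997

β ≈ 0.9997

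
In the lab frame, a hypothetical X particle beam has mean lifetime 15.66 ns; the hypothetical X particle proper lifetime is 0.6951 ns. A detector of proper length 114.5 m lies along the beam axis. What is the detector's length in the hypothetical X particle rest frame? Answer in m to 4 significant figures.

Time dilation ⇒ γ = Δt/τ₀ = 15.66/0.6951 = 22.5291
Length contraction: L = L₀/γ = 114.5/22.5291 = 5.082 m

L ≈ 5.082 m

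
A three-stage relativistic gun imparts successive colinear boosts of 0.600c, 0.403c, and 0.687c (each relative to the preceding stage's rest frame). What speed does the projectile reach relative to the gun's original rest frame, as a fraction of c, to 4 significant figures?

u ≈ 0.9613c

Compose boost 2: (0.403 + 0.600)/(1 + 0.403×0.600) = 1.003/1.24180 = 0.807699
Compose boost 3: (0.687 + 0.807699)/(1 + 0.687×0.807699) = 1.49470/1.55489 = 0.9613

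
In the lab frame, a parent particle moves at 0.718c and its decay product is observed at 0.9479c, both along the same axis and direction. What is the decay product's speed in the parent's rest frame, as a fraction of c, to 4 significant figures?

Inverse velocity addition: u' = (u − v)/(1 − uv/c²)
= (0.9479 − 0.718)/(1 − 0.9479×0.718) = 0.2299/0.319408 = 0.7198

u' ≈ 0.7198c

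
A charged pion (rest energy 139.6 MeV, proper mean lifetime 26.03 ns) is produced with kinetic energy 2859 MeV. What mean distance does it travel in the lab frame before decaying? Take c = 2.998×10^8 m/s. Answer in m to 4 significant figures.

d ≈ 167.4 m

γ = 1 + K/(m₀c²) = 1 + 2859/139.6 = 21.4799
β = √(1 − 1/γ²) = 0.998916
Dilated lifetime: γτ₀ = 21.4799 × 26.03 ns = 559.123 ns
d = βc·γτ₀ = 0.998916 × (2.998×10^8 m/s) × 5.59123×10^-7 s = 167.4 m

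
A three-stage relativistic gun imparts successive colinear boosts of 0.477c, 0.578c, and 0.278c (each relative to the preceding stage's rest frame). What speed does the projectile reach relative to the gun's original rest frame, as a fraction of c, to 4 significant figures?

u ≈ 0.8984c

Compose boost 2: (0.578 + 0.477)/(1 + 0.578×0.477) = 1.055/1.27571 = 0.826993
Compose boost 3: (0.278 + 0.826993)/(1 + 0.278×0.826993) = 1.10499/1.22990 = 0.8984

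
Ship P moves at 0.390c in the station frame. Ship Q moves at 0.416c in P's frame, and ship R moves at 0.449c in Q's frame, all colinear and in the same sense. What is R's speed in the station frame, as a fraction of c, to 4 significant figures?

Compose boost 2: (0.416 + 0.390)/(1 + 0.416×0.390) = 0.8060/1.16224 = 0.693488
Compose boost 3: (0.449 + 0.693488)/(1 + 0.449×0.693488) = 1.14249/1.31138 = 0.8712

u ≈ 0.8712c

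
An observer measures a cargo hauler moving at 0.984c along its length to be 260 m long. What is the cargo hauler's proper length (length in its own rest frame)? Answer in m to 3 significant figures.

L₀ ≈ 1460 m

γ = 1/√(1 − 0.984²) = 5.6127
L₀ = γL = 5.6127 × 260 = 1460 m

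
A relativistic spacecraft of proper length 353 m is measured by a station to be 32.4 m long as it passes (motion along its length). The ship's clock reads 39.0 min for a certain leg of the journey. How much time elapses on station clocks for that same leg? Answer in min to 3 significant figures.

Length contraction ⇒ γ = L₀/L = 353/32.4 = 10.895
Time dilation: Δt = γτ₀ = 10.895 × 39.0 min = 425 min

Δt ≈ 425 min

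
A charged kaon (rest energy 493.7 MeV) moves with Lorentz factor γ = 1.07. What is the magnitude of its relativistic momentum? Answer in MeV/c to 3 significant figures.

p ≈ 188 MeV/c

β = √(1 − 1/γ²) = √(1 − 1/1.07²) = 0.35575
p = γβm₀c = 1.07 × 0.35575 × 493.7 MeV/c = 188 MeV/c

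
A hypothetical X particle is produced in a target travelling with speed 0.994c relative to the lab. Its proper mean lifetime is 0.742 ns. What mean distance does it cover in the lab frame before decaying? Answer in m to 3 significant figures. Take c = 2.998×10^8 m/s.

γ = 1/√(1 − 0.994²) = 9.1424
Dilated lifetime: Δt = γτ₀ = 9.1424 × 0.742 ns = 6.7837 ns
d = vΔt = 0.994c × 6.7837 ns = 2.9800×10^8 m/s × 6.7837×10^-9 s = 2.02 m

d ≈ 2.02 m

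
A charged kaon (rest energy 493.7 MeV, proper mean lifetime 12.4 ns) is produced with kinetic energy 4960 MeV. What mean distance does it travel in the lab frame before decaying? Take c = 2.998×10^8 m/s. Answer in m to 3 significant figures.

d ≈ 40.9 m

γ = 1 + K/(m₀c²) = 1 + 4960/493.7 = 11.047
β = √(1 − 1/γ²) = 0.99589
Dilated lifetime: γτ₀ = 11.047 × 12.4 ns = 136.98 ns
d = βc·γτ₀ = 0.99589 × (2.998×10^8 m/s) × 1.3698×10^-7 s = 40.9 m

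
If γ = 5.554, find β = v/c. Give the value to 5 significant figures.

β ≈ 0.98366

β = √(1 − 1/γ²) = √(1 − 1/5.554²) = √(0.9675818) = 0.98366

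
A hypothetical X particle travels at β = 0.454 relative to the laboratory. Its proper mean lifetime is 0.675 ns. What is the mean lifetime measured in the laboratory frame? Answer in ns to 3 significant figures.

Δt ≈ 0.758 ns

γ = 1/√(1 − 0.454²) = 1.1223
Time dilation: Δt = γτ₀ = 1.1223 × 0.675 ns = 0.758 ns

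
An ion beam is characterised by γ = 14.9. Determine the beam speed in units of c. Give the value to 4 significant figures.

β = √(1 − 1/γ²) = √(1 − 1/14.9²) = √(0.995496) = 0.9977

β ≈ 0.9977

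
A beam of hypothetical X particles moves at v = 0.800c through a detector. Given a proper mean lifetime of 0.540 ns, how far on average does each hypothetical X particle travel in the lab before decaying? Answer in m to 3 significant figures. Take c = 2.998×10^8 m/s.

γ = 1/√(1 − 0.800²) = 1.6667
Dilated lifetime: Δt = γτ₀ = 1.6667 × 0.540 ns = 0.90000 ns
d = vΔt = 0.800c × 0.90000 ns = 2.3984×10^8 m/s × 9.0000×10^-10 s = 0.216 m

d ≈ 0.216 m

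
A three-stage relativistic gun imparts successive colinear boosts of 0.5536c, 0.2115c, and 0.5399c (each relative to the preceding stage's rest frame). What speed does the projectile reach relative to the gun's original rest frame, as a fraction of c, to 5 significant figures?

Compose boost 2: (0.2115 + 0.5536)/(1 + 0.2115×0.5536) = 0.76510/1.117086 = 0.6849067
Compose boost 3: (0.5399 + 0.6849067)/(1 + 0.5399×0.6849067) = 1.224807/1.369781 = 0.89416

u ≈ 0.89416c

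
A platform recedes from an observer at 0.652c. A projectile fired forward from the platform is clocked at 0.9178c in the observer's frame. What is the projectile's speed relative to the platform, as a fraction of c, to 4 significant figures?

Inverse velocity addition: u' = (u − v)/(1 − uv/c²)
= (0.9178 − 0.652)/(1 − 0.9178×0.652) = 0.2658/0.401594 = 0.6619

u' ≈ 0.6619c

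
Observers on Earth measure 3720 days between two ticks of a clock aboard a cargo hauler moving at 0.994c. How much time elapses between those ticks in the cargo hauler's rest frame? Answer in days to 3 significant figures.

γ = 1/√(1 − 0.994²) = 9.1424
Proper time: τ₀ = Δt/γ = 3720/9.1424 = 407 days

τ₀ ≈ 407 days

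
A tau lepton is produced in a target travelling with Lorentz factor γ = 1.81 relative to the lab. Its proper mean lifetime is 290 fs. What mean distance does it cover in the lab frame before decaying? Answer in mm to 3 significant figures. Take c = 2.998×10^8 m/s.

d ≈ 0.131 mm

β = √(1 − 1/γ²) = √(1 − 1/1.81²) = 0.83352
Dilated lifetime: Δt = γτ₀ = 1.81 × 290 fs = 524.90 fs
d = vΔt = 0.83352c × 524.90 fs = 2.4989×10^8 m/s × 5.2490×10^-13 s = 0.131 mm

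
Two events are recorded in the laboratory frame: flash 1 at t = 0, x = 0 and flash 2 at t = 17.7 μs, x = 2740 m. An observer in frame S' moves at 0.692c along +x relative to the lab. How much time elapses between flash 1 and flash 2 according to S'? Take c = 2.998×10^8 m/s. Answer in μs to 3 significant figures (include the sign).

γ = 1/√(1 − 0.692²) = 1.3852
Δt' = γ(Δt − vΔx/c²) = 1.3852 × (17.7 μs − 0.692×2740 m / (2.998×10^8 m/s))
= 1.3852 × (11.376 μs) = 15.8 μs

Δt' ≈ 15.8 μs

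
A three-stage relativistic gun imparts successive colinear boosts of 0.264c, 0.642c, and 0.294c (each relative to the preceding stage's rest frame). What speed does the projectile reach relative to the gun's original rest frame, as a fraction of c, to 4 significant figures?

Compose boost 2: (0.642 + 0.264)/(1 + 0.642×0.264) = 0.9060/1.16949 = 0.774698
Compose boost 3: (0.294 + 0.774698)/(1 + 0.294×0.774698) = 1.06870/1.22776 = 0.8704

u ≈ 0.8704c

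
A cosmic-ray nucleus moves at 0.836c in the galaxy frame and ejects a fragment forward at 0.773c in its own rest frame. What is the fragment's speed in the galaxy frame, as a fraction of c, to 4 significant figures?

Compose boost 2: (0.773 + 0.836)/(1 + 0.773×0.836) = 1.609/1.64623 = 0.9774

u ≈ 0.9774c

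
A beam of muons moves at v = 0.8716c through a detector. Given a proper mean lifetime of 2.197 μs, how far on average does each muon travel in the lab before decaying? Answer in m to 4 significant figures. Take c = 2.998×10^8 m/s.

d ≈ 1171 m

γ = 1/√(1 − 0.8716²) = 2.03991
Dilated lifetime: Δt = γτ₀ = 2.03991 × 2.197 μs = 4.48168 μs
d = vΔt = 0.8716c × 4.48168 μs = 2.61306×10^8 m/s × 4.48168×10^-6 s = 1171 m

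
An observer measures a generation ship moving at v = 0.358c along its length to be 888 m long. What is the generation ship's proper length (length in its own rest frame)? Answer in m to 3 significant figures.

L₀ ≈ 951 m

γ = 1/√(1 − 0.358²) = 1.0710
L₀ = γL = 1.0710 × 888 = 951 m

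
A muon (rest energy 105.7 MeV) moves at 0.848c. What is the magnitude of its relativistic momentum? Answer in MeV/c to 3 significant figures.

γ = 1/√(1 − 0.848²) = 1.8868
p = γβm₀c = 1.8868 × 0.848 × 105.7 MeV/c = 169 MeV/c

p ≈ 169 MeV/c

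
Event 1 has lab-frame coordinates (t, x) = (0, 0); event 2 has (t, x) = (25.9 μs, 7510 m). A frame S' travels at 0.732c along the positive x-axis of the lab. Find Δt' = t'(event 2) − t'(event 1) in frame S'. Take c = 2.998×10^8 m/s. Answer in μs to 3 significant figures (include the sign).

Δt' ≈ 11.1 μs

γ = 1/√(1 − 0.732²) = 1.4678
Δt' = γ(Δt − vΔx/c²) = 1.4678 × (25.9 μs − 0.732×7510 m / (2.998×10^8 m/s))
= 1.4678 × (7.5634 μs) = 11.1 μs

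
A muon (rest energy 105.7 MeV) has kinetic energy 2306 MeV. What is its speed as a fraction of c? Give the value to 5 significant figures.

β ≈ 0.99904

γ = 1 + K/(m₀c²) = 1 + 2306/105.7 = 22.81646
β = √(1 − 1/γ²) = 0.99904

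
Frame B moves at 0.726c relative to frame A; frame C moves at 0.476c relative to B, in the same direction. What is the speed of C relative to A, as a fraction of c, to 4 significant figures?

Compose boost 2: (0.476 + 0.726)/(1 + 0.476×0.726) = 1.202/1.34558 = 0.8933

u ≈ 0.8933c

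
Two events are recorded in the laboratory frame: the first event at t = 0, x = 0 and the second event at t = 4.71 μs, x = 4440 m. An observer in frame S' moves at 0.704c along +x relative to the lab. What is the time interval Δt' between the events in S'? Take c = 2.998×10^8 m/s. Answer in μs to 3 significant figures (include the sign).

γ = 1/√(1 − 0.704²) = 1.4081
Δt' = γ(Δt − vΔx/c²) = 1.4081 × (4.71 μs − 0.704×4440 m / (2.998×10^8 m/s))
= 1.4081 × (-5.7162 μs) = -8.05 μs

Δt' ≈ -8.05 μs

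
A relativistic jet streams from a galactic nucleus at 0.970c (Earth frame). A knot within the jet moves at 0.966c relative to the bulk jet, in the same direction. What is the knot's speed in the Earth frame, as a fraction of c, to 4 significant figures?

u ≈ 0.9995c

Relativistic velocity addition: u = (u' + v)/(1 + u'v/c²)
= (0.966 + 0.970)/(1 + 0.966×0.970) = 1.936/1.93702 = 0.9995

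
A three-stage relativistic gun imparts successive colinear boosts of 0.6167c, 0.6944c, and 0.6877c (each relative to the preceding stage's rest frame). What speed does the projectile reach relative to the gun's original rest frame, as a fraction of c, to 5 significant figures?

Compose boost 2: (0.6944 + 0.6167)/(1 + 0.6944×0.6167) = 1.3111/1.428236 = 0.9179852
Compose boost 3: (0.6877 + 0.9179852)/(1 + 0.6877×0.9179852) = 1.605685/1.631298 = 0.98430

u ≈ 0.98430c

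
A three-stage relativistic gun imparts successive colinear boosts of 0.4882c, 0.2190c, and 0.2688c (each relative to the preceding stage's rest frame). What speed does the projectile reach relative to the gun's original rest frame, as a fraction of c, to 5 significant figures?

Compose boost 2: (0.2190 + 0.4882)/(1 + 0.2190×0.4882) = 0.70720/1.106916 = 0.6388923
Compose boost 3: (0.2688 + 0.6388923)/(1 + 0.2688×0.6388923) = 0.9076923/1.171734 = 0.77466

u ≈ 0.77466c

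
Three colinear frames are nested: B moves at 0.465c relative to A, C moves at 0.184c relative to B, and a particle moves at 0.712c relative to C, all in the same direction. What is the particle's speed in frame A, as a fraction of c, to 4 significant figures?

Compose boost 2: (0.184 + 0.465)/(1 + 0.184×0.465) = 0.6490/1.08556 = 0.597848
Compose boost 3: (0.712 + 0.597848)/(1 + 0.712×0.597848) = 1.30985/1.42567 = 0.9188

u ≈ 0.9188c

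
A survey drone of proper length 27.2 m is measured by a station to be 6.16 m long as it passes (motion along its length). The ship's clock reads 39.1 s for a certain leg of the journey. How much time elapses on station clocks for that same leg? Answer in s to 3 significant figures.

Δt ≈ 173 s

Length contraction ⇒ γ = L₀/L = 27.2/6.16 = 4.4156
Time dilation: Δt = γτ₀ = 4.4156 × 39.1 s = 173 s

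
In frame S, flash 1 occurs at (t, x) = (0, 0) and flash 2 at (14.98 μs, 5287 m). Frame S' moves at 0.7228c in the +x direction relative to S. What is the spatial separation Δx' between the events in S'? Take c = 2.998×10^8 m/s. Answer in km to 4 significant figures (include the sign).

γ = 1/√(1 − 0.7228²) = 1.44706
Δx' = γ(Δx − vΔt) = 1.44706 × (5287 m − 0.7228×(2.998×10^8 m/s)×14.98×10^-6 s)
= 1.44706 × (2040.90 m) = 2.953 km

Δx' ≈ 2.953 km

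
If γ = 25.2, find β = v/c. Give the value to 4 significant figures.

β = √(1 − 1/γ²) = √(1 − 1/25.2²) = √(0.998425) = 0.9992

β ≈ 0.9992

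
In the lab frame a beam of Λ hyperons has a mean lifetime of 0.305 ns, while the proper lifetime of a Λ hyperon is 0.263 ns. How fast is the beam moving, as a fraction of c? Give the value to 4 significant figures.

β ≈ 0.5064

γ = Δt/τ₀ = 0.305/0.263 = 1.15970
β = √(1 − 1/γ²) = √(1 − 1/1.15970²) = 0.5064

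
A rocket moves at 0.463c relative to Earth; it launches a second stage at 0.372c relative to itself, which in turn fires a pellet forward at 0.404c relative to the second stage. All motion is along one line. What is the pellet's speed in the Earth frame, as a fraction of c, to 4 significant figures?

Compose boost 2: (0.372 + 0.463)/(1 + 0.372×0.463) = 0.8350/1.17224 = 0.712314
Compose boost 3: (0.404 + 0.712314)/(1 + 0.404×0.712314) = 1.11631/1.28777 = 0.8669

u ≈ 0.8669c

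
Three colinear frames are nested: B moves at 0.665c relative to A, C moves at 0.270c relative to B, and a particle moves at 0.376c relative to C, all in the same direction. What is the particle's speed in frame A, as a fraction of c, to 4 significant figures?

Compose boost 2: (0.270 + 0.665)/(1 + 0.270×0.665) = 0.9350/1.17955 = 0.792675
Compose boost 3: (0.376 + 0.792675)/(1 + 0.376×0.792675) = 1.16868/1.29805 = 0.9003

u ≈ 0.9003c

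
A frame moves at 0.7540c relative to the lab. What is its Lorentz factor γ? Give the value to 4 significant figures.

γ ≈ 1.522

γ = 1/√(1 − β²) = 1/√(1 − 0.7540²) = 1/√(0.431484) = 1.522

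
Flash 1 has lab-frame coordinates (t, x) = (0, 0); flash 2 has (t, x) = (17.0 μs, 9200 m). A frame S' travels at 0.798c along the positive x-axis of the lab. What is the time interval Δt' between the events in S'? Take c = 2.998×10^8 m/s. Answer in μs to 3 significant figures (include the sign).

Δt' ≈ -12.4 μs

γ = 1/√(1 − 0.798²) = 1.6593
Δt' = γ(Δt − vΔx/c²) = 1.6593 × (17.0 μs − 0.798×9200 m / (2.998×10^8 m/s))
= 1.6593 × (-7.4883 μs) = -12.4 μs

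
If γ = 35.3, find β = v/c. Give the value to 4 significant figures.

β = √(1 − 1/γ²) = √(1 − 1/35.3²) = √(0.999197) = 0.9996

β ≈ 0.9996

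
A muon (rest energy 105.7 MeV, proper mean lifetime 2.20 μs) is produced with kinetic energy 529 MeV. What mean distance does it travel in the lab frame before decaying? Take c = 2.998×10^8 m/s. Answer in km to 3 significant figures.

d ≈ 3.91 km

γ = 1 + K/(m₀c²) = 1 + 529/105.7 = 6.0047
β = √(1 − 1/γ²) = 0.98604
Dilated lifetime: γτ₀ = 6.0047 × 2.20 μs = 13.210 μs
d = βc·γτ₀ = 0.98604 × (2.998×10^8 m/s) × 1.3210×10^-5 s = 3.91 km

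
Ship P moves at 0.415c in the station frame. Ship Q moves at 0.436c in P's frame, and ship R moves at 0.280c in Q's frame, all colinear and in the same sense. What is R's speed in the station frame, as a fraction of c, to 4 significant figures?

u ≈ 0.8326c

Compose boost 2: (0.436 + 0.415)/(1 + 0.436×0.415) = 0.8510/1.18094 = 0.720612
Compose boost 3: (0.280 + 0.720612)/(1 + 0.280×0.720612) = 1.00061/1.20177 = 0.8326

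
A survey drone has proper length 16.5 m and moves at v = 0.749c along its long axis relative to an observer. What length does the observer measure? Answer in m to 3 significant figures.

L ≈ 10.9 m

γ = 1/√(1 − 0.749²) = 1.5093
Length contraction: L = L₀/γ = 16.5/1.5093 = 10.9 m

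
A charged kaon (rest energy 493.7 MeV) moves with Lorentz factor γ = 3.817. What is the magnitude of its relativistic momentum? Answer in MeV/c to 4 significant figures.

p ≈ 1819 MeV/c

β = √(1 − 1/γ²) = √(1 − 1/3.817²) = 0.965072
p = γβm₀c = 3.817 × 0.965072 × 493.7 MeV/c = 1819 MeV/c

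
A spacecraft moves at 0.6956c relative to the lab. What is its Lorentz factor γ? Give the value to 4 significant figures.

γ ≈ 1.392

γ = 1/√(1 − β²) = 1/√(1 − 0.6956²) = 1/√(0.516141) = 1.392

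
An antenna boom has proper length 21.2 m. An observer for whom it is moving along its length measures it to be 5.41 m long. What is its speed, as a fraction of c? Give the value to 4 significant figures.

β ≈ 0.9669

γ = L₀/L = 21.2/5.41 = 3.91867
β = √(1 − 1/γ²) = 0.9669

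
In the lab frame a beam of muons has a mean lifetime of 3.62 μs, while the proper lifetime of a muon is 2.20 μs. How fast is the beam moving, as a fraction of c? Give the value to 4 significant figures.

β ≈ 0.7941

γ = Δt/τ₀ = 3.62/2.20 = 1.64545
β = √(1 − 1/γ²) = √(1 − 1/1.64545²) = 0.7941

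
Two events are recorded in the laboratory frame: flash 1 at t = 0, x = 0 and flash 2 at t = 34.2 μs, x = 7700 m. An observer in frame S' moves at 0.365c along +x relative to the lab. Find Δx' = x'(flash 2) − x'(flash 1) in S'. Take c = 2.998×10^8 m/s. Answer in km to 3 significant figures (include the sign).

Δx' ≈ 4.25 km

γ = 1/√(1 − 0.365²) = 1.0741
Δx' = γ(Δx − vΔt) = 1.0741 × (7700 m − 0.365×(2.998×10^8 m/s)×34.2×10^-6 s)
= 1.0741 × (3957.6 m) = 4.25 km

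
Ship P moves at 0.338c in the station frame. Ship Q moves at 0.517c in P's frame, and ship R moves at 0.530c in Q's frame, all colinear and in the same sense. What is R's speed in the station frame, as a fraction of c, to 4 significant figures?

u ≈ 0.9077c

Compose boost 2: (0.517 + 0.338)/(1 + 0.517×0.338) = 0.8550/1.17475 = 0.727817
Compose boost 3: (0.530 + 0.727817)/(1 + 0.530×0.727817) = 1.25782/1.38574 = 0.9077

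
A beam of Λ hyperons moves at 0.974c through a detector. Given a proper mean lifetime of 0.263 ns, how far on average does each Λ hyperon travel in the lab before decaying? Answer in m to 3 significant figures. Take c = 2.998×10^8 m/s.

γ = 1/√(1 − 0.974²) = 4.4141
Dilated lifetime: Δt = γτ₀ = 4.4141 × 0.263 ns = 1.1609 ns
d = vΔt = 0.974c × 1.1609 ns = 2.9201×10^8 m/s × 1.1609×10^-9 s = 0.339 m

d ≈ 0.339 m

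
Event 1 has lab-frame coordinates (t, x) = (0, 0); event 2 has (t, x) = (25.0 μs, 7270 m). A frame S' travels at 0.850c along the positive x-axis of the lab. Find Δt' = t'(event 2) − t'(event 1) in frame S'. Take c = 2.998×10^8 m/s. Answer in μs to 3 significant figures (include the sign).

γ = 1/√(1 − 0.850²) = 1.8983
Δt' = γ(Δt − vΔx/c²) = 1.8983 × (25.0 μs − 0.850×7270 m / (2.998×10^8 m/s))
= 1.8983 × (4.3879 μs) = 8.33 μs

Δt' ≈ 8.33 μs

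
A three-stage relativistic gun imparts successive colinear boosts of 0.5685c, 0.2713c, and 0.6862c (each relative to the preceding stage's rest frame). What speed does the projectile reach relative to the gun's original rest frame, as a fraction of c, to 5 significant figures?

Compose boost 2: (0.2713 + 0.5685)/(1 + 0.2713×0.5685) = 0.83980/1.154234 = 0.7275821
Compose boost 3: (0.6862 + 0.7275821)/(1 + 0.6862×0.7275821) = 1.413782/1.499267 = 0.94298

u ≈ 0.94298c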